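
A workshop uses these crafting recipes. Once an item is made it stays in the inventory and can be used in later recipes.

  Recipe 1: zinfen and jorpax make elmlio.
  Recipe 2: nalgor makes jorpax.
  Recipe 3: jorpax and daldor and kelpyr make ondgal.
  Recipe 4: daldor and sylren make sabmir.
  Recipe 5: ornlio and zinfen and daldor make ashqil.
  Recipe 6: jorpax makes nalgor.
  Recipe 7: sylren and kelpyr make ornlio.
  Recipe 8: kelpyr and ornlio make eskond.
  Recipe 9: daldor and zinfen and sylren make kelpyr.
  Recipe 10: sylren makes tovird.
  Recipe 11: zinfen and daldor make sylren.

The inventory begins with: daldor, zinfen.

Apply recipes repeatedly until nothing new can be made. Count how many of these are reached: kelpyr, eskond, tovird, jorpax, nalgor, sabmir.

Using Recipe 11, zinfen and daldor make sylren.
Using Recipe 4, daldor and sylren make sabmir.
Using Recipe 9, daldor, zinfen, and sylren make kelpyr.
Using Recipe 10, sylren makes tovird.
Using Recipe 7, sylren and kelpyr make ornlio.
kelpyr and ornlio → eskond (Recipe 8).
kelpyr: reached.
eskond: reached.
tovird: reached.
jorpax would need nalgor (Recipe 2), but nalgor is never obtained.
nalgor would need jorpax (Recipe 6), but jorpax is never obtained.
sabmir: reached.
Reached: kelpyr, eskond, tovird, and sabmir — 4 of the 6.

4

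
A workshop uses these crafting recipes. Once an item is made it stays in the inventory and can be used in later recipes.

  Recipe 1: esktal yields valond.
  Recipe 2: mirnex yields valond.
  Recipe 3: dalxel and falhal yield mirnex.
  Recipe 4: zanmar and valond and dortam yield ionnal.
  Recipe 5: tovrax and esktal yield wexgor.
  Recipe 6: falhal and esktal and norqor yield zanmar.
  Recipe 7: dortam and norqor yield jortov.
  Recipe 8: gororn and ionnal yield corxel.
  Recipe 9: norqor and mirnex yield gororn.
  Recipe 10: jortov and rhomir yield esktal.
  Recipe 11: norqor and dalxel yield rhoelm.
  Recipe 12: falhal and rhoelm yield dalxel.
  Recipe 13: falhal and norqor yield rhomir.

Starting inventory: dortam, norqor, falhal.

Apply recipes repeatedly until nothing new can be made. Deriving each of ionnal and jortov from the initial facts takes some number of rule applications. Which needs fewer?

jortov

jortov: Using Recipe 7, dortam and norqor make jortov. [1 rule application]
ionnal: Using Recipe 7, dortam and norqor make jortov. Using Recipe 13, falhal and norqor make rhomir. Using Recipe 10, jortov and rhomir make esktal. falhal and esktal and norqor → zanmar (Recipe 6). Using Recipe 1, esktal makes valond. Using Recipe 4, zanmar, valond, and dortam make ionnal. [6 rule applications]
jortov needs fewer.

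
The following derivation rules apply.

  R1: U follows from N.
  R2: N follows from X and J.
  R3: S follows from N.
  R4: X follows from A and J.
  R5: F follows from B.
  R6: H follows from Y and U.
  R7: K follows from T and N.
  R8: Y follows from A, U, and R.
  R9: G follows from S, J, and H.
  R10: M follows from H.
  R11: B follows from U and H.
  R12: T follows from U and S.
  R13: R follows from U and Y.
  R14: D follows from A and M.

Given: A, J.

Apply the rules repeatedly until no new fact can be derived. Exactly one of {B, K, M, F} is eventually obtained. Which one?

A and J hold, so X follows (R4).
X and J hold, so N follows (R2).
N holds, so U follows (R1).
From N, R3 gives S.
From U and S, R12 gives T.
From T and N, R7 gives K.
B would need U and H (R11), but H is never established. F would need B (R5), but B is never established. M would need H (R10), but H is never established.

K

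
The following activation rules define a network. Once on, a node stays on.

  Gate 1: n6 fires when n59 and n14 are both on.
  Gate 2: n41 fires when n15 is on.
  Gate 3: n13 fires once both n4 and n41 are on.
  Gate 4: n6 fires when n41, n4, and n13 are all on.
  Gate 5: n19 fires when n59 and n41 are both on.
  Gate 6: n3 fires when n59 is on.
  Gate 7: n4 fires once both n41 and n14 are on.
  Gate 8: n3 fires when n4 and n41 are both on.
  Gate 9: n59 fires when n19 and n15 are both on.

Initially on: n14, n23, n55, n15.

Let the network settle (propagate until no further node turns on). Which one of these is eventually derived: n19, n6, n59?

Gate 2: n15 on → n41 on.
Gate 7: n41 and n14 on → n4 on.
n4 and n41 are on, so n13 fires (Gate 3).
Gate 4: n41, n4, and n13 on → n6 on.
n59 would need n19 and n15 (Gate 9), but n19 never turns on. n19 would need n59 and n41 (Gate 5), but n59 never turns on.

n6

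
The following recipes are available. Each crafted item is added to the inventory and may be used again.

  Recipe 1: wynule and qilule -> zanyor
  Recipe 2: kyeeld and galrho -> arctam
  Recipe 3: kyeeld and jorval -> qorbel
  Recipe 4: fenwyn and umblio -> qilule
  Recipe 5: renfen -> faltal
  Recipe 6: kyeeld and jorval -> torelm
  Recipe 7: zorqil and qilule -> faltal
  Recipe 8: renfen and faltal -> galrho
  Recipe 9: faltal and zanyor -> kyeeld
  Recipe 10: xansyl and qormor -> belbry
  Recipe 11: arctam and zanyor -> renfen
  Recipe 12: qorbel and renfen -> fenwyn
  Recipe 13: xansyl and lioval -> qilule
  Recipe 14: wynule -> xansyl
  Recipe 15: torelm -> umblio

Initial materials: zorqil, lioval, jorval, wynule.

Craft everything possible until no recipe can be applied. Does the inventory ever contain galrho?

No

galrho would need renfen and faltal (Recipe 8), but renfen is never obtained.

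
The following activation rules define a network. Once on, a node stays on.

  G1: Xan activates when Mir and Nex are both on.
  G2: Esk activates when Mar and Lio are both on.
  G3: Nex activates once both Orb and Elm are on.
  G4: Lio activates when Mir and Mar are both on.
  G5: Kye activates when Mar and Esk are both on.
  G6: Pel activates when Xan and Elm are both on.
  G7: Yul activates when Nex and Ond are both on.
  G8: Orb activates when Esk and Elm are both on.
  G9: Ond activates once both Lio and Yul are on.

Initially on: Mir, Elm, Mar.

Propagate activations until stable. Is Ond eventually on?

Ond would need Lio and Yul (G9), but Yul never turns on.

No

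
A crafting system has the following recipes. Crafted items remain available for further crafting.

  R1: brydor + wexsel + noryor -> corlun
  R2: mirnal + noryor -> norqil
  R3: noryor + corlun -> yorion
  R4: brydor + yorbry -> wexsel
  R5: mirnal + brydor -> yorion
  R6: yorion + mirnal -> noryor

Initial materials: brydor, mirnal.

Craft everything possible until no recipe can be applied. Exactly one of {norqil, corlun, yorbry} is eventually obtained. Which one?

Using R5, mirnal and brydor make yorion.
yorion + mirnal -> noryor (R6).
mirnal + noryor -> norqil (R2).
corlun would need brydor, wexsel, and noryor (R1), but wexsel is never obtained. No rule produces yorbry, and it is not given.

norqil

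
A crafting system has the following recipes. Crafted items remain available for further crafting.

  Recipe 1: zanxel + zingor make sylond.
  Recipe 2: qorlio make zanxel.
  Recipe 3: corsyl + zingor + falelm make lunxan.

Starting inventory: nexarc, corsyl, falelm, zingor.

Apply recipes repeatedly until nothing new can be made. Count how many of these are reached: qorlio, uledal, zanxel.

0

No rule produces qorlio, and it is not given.
No rule produces uledal, and it is not given.
zanxel would need qorlio (Recipe 2), but qorlio is never obtained.
None of the 3 are reached.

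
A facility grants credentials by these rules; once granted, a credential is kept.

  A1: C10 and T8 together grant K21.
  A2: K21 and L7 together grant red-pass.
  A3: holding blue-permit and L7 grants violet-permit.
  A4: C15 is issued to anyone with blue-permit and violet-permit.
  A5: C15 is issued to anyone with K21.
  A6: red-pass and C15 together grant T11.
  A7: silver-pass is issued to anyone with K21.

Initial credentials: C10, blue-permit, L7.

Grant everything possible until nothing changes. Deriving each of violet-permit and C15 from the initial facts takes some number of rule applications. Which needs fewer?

violet-permit

violet-permit: Holding blue-permit and L7 grants violet-permit (A3). [1 rule application]
C15: Holding blue-permit and L7 grants violet-permit (A3). Holding blue-permit and violet-permit grants C15 (A4). [2 rule applications]
violet-permit needs fewer.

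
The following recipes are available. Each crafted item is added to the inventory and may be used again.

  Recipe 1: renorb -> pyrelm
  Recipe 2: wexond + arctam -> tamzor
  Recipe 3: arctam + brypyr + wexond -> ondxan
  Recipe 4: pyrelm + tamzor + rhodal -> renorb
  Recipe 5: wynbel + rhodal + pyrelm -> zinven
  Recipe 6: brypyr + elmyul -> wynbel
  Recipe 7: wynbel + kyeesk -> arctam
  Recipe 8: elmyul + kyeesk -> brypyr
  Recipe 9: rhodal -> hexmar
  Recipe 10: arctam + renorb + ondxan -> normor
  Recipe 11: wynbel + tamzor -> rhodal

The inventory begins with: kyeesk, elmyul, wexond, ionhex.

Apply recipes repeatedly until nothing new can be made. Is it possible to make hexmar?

Using Recipe 8, elmyul and kyeesk make brypyr.
brypyr + elmyul -> wynbel (Recipe 6).
wynbel + kyeesk -> arctam (Recipe 7).
wexond + arctam -> tamzor (Recipe 2).
wynbel + tamzor -> rhodal (Recipe 11).
Using Recipe 9, rhodal makes hexmar.

Yes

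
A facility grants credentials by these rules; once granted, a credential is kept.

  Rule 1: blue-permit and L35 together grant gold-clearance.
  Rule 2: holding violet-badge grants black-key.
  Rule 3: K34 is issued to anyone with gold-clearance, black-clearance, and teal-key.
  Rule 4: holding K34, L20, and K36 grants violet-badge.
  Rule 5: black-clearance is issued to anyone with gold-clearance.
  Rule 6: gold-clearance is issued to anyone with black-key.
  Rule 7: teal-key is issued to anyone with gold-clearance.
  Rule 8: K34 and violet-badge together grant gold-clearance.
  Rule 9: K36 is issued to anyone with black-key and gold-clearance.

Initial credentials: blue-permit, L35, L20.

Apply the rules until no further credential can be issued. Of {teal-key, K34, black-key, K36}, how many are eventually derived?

2

Holding blue-permit and L35 grants gold-clearance (Rule 1).
Holding gold-clearance grants black-clearance (Rule 5).
Holding gold-clearance grants teal-key (Rule 7).
Holding gold-clearance, black-clearance, and teal-key grants K34 (Rule 3).
teal-key: reached.
K34: reached.
black-key would need violet-badge (Rule 2), but violet-badge is never granted.
K36 would need black-key and gold-clearance (Rule 9), but black-key is never granted.
Reached: teal-key and K34 — 2 of the 4.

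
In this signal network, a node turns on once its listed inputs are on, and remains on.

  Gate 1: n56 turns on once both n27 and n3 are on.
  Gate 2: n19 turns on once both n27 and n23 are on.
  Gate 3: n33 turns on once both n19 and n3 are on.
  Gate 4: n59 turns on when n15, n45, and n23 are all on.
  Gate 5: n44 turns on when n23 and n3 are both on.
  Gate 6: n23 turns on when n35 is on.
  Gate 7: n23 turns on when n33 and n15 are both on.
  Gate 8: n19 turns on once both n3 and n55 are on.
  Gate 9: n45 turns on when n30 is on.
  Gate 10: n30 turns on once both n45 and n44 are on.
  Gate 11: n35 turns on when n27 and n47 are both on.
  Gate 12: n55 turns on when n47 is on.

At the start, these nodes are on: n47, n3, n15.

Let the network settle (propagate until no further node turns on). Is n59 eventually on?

No

n59 would need n15, n45, and n23 (Gate 4), but n45 never turns on.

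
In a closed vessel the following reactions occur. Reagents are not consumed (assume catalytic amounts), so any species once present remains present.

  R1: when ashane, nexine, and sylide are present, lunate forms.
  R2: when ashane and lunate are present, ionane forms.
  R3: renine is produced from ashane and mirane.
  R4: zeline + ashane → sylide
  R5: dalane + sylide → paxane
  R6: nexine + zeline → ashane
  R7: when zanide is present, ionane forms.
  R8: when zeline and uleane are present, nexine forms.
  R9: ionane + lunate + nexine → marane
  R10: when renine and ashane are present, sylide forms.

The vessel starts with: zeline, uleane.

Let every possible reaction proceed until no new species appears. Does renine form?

renine would need ashane and mirane (R3), but mirane never forms.

No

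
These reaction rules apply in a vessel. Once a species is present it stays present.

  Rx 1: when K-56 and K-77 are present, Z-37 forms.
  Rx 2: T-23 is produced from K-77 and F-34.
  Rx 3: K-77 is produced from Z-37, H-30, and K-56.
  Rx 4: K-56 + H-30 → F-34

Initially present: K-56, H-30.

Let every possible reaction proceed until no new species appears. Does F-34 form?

K-56 and H-30 present → F-34 forms (Rx 4).

Yes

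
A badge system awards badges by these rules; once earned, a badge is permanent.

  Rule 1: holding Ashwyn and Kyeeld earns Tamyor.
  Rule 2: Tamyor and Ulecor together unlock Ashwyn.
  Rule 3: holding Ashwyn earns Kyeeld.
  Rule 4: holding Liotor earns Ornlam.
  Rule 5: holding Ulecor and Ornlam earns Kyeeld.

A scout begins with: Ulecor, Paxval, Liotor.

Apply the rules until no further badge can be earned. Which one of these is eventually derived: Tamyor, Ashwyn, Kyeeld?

Kyeeld

With Liotor, Ornlam is earned (Rule 4).
With Ulecor and Ornlam, Kyeeld is earned (Rule 5).
Tamyor would need Ashwyn and Kyeeld (Rule 1), but Ashwyn is never earned. Ashwyn would need Tamyor and Ulecor (Rule 2), but Tamyor is never earned.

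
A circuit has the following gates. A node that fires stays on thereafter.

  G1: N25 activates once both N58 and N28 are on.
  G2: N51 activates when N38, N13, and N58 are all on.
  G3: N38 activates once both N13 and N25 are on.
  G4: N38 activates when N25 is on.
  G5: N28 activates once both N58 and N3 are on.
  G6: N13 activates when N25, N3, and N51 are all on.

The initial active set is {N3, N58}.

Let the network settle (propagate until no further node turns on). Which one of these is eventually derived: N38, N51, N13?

N38

G5: N58 and N3 on → N28 on.
G1: N58 and N28 on → N25 on.
G4: N25 on → N38 on.
N51 would need N38, N13, and N58 (G2), but N13 never turns on. N13 would need N25, N3, and N51 (G6), but N51 never turns on.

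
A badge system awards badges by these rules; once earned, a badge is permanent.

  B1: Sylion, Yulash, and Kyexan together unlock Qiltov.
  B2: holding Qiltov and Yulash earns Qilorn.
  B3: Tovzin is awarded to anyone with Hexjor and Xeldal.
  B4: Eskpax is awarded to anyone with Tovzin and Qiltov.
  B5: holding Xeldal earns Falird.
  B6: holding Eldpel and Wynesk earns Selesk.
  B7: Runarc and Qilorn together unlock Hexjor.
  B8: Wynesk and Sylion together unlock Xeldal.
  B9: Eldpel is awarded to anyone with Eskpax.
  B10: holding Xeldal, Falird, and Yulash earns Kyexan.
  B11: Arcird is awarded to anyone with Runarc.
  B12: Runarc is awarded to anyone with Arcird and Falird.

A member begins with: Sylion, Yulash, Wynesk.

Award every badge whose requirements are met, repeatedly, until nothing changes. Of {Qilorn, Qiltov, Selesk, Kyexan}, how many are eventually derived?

With Wynesk and Sylion, Xeldal is earned (B8).
With Xeldal, Falird is earned (B5).
With Xeldal, Falird, and Yulash, Kyexan is earned (B10).
With Sylion, Yulash, and Kyexan, Qiltov is earned (B1).
With Qiltov and Yulash, Qilorn is earned (B2).
Qilorn: reached.
Qiltov: reached.
Selesk would need Eldpel and Wynesk (B6), but Eldpel is never earned.
Kyexan: reached.
Reached: Qilorn, Qiltov, and Kyexan — 3 of the 4.

3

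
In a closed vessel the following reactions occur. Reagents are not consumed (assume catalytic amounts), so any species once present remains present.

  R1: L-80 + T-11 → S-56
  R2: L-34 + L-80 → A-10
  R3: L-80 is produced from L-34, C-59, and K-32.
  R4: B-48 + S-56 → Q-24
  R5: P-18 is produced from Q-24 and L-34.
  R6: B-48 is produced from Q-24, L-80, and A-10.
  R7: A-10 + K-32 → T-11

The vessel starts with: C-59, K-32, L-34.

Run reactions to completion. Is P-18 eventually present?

No

P-18 would need Q-24 and L-34 (R5), but Q-24 never forms.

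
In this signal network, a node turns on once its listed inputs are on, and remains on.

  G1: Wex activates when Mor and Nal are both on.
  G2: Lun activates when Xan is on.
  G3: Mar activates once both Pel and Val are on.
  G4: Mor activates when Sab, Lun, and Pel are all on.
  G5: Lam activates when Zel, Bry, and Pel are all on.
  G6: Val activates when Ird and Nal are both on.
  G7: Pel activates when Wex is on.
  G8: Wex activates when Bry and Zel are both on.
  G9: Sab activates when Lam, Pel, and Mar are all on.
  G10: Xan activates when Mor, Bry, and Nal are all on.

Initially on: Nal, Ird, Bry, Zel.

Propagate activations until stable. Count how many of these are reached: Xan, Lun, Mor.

0

Xan would need Mor, Bry, and Nal (G10), but Mor never turns on.
Lun would need Xan (G2), but Xan never turns on.
Mor would need Sab, Lun, and Pel (G4), but Lun never turns on.
None of the 3 are reached.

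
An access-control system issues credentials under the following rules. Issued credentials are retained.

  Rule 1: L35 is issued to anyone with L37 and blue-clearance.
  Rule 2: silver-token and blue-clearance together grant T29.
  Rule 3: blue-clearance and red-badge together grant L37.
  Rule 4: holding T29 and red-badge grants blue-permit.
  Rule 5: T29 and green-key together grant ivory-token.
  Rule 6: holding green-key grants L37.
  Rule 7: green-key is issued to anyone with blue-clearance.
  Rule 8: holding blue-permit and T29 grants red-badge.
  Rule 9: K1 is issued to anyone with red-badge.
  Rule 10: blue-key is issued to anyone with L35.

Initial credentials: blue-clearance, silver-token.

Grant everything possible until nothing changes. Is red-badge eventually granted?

red-badge would need blue-permit and T29 (Rule 8), but blue-permit is never granted.

No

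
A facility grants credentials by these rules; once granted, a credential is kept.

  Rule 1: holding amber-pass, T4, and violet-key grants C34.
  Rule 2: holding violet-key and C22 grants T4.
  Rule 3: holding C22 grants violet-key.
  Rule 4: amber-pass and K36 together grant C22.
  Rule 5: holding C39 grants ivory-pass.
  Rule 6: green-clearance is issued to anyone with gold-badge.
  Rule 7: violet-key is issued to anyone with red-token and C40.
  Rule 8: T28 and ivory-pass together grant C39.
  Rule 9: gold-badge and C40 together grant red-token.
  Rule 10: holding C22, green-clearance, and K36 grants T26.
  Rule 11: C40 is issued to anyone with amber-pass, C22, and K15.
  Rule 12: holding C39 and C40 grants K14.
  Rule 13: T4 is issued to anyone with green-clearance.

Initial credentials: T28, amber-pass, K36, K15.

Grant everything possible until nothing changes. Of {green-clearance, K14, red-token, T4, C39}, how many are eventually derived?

1

Holding amber-pass and K36 grants C22 (Rule 4).
Holding C22 grants violet-key (Rule 3).
Holding violet-key and C22 grants T4 (Rule 2).
green-clearance would need gold-badge (Rule 6), but gold-badge is never granted.
K14 would need C39 and C40 (Rule 12), but C39 is never granted.
red-token would need gold-badge and C40 (Rule 9), but gold-badge is never granted.
T4: reached.
C39 would need T28 and ivory-pass (Rule 8), but ivory-pass is never granted.
Reached: T4 — 1 of the 5.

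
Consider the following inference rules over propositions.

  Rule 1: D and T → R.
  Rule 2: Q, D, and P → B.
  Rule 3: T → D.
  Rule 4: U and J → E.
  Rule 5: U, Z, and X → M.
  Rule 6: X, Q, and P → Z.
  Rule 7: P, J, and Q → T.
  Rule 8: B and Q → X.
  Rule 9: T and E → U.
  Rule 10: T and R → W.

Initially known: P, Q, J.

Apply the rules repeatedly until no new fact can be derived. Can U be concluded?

No

U would need T and E (Rule 9), but E is never established.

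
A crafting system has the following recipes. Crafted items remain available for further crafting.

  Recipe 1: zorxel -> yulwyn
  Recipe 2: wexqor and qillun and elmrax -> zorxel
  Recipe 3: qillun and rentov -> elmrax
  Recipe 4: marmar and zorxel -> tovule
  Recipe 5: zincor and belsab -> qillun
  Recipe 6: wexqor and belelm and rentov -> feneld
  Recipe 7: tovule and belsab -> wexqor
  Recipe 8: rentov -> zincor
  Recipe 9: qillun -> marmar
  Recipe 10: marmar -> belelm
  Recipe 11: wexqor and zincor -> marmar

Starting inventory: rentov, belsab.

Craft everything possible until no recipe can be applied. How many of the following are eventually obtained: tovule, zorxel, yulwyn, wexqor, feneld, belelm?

1

rentov -> zincor (Recipe 8).
Using Recipe 5, zincor and belsab make qillun.
qillun -> marmar (Recipe 9).
Using Recipe 10, marmar makes belelm.
tovule would need marmar and zorxel (Recipe 4), but zorxel is never obtained.
zorxel would need wexqor, qillun, and elmrax (Recipe 2), but wexqor is never obtained.
yulwyn would need zorxel (Recipe 1), but zorxel is never obtained.
wexqor would need tovule and belsab (Recipe 7), but tovule is never obtained.
feneld would need wexqor, belelm, and rentov (Recipe 6), but wexqor is never obtained.
belelm: reached.
Reached: belelm — 1 of the 6.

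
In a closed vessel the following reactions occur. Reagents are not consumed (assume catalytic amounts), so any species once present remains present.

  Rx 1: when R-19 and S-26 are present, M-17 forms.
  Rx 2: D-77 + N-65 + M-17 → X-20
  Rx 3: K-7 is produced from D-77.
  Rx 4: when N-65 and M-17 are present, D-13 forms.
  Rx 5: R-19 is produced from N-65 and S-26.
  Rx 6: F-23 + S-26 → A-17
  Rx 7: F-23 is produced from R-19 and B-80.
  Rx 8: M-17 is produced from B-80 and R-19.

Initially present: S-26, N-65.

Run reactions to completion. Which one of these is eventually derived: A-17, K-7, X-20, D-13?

N-65 and S-26 present → R-19 forms (Rx 5).
R-19 and S-26 present → M-17 forms (Rx 1).
N-65 and M-17 present → D-13 forms (Rx 4).
X-20 would need D-77, N-65, and M-17 (Rx 2), but D-77 never forms. K-7 would need D-77 (Rx 3), but D-77 never forms. A-17 would need F-23 and S-26 (Rx 6), but F-23 never forms.

D-13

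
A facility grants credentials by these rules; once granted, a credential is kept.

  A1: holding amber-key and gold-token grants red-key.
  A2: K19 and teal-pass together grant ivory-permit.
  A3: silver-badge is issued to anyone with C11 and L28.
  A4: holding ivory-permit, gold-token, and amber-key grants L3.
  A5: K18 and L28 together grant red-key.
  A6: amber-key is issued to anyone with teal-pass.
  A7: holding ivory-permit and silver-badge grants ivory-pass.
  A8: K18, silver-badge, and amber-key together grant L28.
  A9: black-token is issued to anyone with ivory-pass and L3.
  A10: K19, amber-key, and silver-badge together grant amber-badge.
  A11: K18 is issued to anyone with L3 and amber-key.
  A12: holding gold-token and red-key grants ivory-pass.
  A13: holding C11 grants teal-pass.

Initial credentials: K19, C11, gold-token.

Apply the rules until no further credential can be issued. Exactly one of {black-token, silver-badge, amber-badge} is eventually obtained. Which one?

Holding C11 grants teal-pass (A13).
Holding K19 and teal-pass grants ivory-permit (A2).
Holding teal-pass grants amber-key (A6).
Holding ivory-permit, gold-token, and amber-key grants L3 (A4).
Holding amber-key and gold-token grants red-key (A1).
Holding gold-token and red-key grants ivory-pass (A12).
Holding ivory-pass and L3 grants black-token (A9).
silver-badge would need C11 and L28 (A3), but L28 is never granted. amber-badge would need K19, amber-key, and silver-badge (A10), but silver-badge is never granted.

black-token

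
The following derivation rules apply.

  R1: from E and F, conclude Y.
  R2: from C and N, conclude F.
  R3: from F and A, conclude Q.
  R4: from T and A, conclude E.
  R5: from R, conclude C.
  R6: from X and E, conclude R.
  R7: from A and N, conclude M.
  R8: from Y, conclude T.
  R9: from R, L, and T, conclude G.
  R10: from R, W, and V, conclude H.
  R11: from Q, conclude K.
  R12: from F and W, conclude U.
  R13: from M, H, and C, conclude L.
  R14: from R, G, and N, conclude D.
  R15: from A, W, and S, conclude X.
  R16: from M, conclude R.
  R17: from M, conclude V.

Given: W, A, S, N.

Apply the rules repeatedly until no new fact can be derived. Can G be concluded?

G would need R, L, and T (R9), but T is never established.

No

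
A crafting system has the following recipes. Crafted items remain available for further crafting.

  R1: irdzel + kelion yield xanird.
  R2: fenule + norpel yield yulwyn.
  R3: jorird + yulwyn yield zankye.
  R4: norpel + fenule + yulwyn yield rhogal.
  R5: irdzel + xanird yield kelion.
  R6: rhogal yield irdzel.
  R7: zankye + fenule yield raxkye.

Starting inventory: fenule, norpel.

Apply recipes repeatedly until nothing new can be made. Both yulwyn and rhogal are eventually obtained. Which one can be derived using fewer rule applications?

yulwyn

yulwyn: Using R2, fenule and norpel make yulwyn. [1 rule application]
rhogal: fenule + norpel → yulwyn (R2). Using R4, norpel, fenule, and yulwyn make rhogal. [2 rule applications]
yulwyn needs fewer.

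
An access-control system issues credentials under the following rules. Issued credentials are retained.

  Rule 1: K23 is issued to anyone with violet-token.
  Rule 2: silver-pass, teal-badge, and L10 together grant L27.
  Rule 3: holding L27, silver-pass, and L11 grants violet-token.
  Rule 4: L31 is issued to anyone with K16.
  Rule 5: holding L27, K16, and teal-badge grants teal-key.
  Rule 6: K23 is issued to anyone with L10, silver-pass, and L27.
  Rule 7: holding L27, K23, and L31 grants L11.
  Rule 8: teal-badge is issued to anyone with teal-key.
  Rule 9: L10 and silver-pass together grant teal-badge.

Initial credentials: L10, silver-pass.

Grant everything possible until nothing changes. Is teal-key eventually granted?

teal-key would need L27, K16, and teal-badge (Rule 5), but K16 is never granted.

No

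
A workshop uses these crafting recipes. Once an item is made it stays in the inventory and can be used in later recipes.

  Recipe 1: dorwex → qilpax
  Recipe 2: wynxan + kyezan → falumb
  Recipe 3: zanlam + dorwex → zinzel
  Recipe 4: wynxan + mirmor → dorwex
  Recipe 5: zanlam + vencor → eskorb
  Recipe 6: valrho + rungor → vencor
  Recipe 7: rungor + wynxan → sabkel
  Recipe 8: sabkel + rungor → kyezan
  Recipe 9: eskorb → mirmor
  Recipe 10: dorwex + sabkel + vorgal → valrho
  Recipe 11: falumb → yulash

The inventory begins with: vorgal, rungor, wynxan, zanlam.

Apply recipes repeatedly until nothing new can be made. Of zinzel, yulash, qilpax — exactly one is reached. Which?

yulash

rungor + wynxan → sabkel (Recipe 7).
sabkel + rungor → kyezan (Recipe 8).
wynxan + kyezan → falumb (Recipe 2).
falumb → yulash (Recipe 11).
zinzel would need zanlam and dorwex (Recipe 3), but dorwex is never obtained. qilpax would need dorwex (Recipe 1), but dorwex is never obtained.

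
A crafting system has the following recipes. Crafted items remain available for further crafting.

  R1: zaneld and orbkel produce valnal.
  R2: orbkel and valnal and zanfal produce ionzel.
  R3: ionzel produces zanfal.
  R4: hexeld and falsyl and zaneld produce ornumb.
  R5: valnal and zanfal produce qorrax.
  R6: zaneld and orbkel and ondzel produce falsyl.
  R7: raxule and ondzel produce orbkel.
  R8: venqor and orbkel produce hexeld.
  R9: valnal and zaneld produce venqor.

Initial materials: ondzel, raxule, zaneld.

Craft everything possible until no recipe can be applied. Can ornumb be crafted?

Using R7, raxule and ondzel make orbkel.
zaneld and orbkel and ondzel → falsyl (R6).
zaneld and orbkel → valnal (R1).
Using R9, valnal and zaneld make venqor.
Using R8, venqor and orbkel make hexeld.
hexeld and falsyl and zaneld → ornumb (R4).

Yes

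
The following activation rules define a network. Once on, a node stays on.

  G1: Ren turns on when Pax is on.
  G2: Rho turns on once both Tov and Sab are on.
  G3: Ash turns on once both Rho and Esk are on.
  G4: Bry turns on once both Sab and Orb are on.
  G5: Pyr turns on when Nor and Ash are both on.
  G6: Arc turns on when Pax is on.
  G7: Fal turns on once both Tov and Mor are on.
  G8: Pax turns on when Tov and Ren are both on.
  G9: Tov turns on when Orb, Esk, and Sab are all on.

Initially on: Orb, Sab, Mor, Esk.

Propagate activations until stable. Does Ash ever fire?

G9: Orb, Esk, and Sab on → Tov on.
Tov and Sab are on, so Rho turns on (G2).
Rho and Esk are on, so Ash turns on (G3).

Yes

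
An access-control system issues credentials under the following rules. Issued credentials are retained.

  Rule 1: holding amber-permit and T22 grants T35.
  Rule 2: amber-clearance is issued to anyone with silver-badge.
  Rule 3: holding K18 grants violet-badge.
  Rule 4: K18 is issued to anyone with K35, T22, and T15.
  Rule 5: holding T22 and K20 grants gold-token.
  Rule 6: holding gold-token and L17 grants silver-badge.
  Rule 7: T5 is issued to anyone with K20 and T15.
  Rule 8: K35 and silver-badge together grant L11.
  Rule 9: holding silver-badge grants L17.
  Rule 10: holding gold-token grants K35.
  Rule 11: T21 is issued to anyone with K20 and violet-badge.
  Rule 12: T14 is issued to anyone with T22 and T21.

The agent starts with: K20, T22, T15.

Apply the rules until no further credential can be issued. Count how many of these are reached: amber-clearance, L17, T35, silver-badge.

0

amber-clearance would need silver-badge (Rule 2), but silver-badge is never granted.
L17 would need silver-badge (Rule 9), but silver-badge is never granted.
T35 would need amber-permit and T22 (Rule 1), but amber-permit is never granted.
silver-badge would need gold-token and L17 (Rule 6), but L17 is never granted.
None of the 4 are reached.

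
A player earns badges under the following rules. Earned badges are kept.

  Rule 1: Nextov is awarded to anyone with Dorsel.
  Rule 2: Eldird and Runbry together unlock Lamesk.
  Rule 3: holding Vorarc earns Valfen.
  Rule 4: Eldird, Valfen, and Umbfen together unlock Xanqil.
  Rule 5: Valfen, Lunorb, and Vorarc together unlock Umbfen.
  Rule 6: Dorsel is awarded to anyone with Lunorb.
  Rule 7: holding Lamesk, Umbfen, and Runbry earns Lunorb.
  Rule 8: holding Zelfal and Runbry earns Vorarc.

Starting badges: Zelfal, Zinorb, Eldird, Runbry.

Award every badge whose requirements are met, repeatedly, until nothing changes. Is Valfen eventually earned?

With Zelfal and Runbry, Vorarc is earned (Rule 8).
With Vorarc, Valfen is earned (Rule 3).

Yes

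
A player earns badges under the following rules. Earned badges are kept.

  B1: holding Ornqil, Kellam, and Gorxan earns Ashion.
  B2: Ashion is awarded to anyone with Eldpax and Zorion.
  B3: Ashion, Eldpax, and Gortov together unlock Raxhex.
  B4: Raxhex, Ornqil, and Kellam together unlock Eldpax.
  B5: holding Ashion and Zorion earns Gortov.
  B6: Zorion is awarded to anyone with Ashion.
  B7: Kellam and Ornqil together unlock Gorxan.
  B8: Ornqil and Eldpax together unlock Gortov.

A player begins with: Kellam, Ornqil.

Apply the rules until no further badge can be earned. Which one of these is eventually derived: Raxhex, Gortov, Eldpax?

With Kellam and Ornqil, Gorxan is earned (B7).
With Ornqil, Kellam, and Gorxan, Ashion is earned (B1).
With Ashion, Zorion is earned (B6).
With Ashion and Zorion, Gortov is earned (B5).
Eldpax would need Raxhex, Ornqil, and Kellam (B4), but Raxhex is never earned. Raxhex would need Ashion, Eldpax, and Gortov (B3), but Eldpax is never earned.

Gortov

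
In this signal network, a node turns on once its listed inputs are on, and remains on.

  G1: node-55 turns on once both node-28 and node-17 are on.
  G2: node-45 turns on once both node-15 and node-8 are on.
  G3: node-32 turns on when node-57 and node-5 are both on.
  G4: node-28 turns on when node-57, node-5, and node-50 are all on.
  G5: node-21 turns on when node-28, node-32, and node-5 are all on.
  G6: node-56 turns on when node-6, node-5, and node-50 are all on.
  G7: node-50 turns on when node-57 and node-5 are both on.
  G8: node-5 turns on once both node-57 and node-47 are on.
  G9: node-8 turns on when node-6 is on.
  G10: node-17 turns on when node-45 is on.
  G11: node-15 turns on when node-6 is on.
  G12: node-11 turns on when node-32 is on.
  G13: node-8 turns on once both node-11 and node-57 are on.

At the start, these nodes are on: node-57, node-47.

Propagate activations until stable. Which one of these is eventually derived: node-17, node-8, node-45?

node-57 and node-47 are on, so node-5 turns on (G8).
node-57 and node-5 are on, so node-32 turns on (G3).
node-32 is on, so node-11 turns on (G12).
node-11 and node-57 are on, so node-8 turns on (G13).
node-17 would need node-45 (G10), but node-45 never turns on. node-45 would need node-15 and node-8 (G2), but node-15 never turns on.

node-8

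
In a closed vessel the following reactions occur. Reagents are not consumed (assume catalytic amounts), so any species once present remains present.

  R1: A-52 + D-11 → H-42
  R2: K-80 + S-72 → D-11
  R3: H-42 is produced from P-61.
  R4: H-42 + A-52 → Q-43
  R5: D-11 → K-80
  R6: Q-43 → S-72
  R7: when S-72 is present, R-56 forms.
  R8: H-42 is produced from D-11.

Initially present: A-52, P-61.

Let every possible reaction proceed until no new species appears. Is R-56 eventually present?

Yes

P-61 present → H-42 forms (R3).
H-42 and A-52 present → Q-43 forms (R4).
Q-43 present → S-72 forms (R6).
S-72 present → R-56 forms (R7).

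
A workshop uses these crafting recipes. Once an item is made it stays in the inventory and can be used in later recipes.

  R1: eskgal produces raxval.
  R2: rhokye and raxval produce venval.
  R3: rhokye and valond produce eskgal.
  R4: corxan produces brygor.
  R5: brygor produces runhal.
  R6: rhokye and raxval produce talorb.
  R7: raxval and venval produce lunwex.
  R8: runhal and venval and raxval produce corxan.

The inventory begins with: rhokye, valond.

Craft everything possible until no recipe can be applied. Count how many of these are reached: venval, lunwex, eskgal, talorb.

Using R3, rhokye and valond make eskgal.
Using R1, eskgal makes raxval.
rhokye and raxval → venval (R2).
rhokye and raxval → talorb (R6).
raxval and venval → lunwex (R7).
venval: reached.
lunwex: reached.
eskgal: reached.
talorb: reached.
All 4 are reached.

4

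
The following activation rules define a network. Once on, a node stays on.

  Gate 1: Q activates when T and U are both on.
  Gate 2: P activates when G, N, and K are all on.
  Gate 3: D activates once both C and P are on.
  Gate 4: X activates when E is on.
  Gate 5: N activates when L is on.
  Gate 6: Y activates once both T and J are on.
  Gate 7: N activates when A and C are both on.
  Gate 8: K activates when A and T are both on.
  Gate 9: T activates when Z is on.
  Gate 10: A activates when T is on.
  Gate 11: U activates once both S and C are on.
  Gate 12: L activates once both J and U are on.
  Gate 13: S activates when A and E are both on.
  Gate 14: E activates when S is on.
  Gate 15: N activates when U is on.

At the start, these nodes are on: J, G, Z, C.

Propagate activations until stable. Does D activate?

Yes

Z is on, so T activates (Gate 9).
T is on, so A activates (Gate 10).
A and T are on, so K activates (Gate 8).
A and C are on, so N activates (Gate 7).
G, N, and K are on, so P activates (Gate 2).
C and P are on, so D activates (Gate 3).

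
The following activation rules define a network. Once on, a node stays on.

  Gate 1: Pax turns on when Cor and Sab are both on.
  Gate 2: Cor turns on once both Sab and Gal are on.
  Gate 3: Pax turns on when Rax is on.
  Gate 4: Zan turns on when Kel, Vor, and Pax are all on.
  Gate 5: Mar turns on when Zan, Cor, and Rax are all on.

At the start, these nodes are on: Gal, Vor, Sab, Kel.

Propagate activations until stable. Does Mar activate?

Mar would need Zan, Cor, and Rax (Gate 5), but Rax never turns on.

No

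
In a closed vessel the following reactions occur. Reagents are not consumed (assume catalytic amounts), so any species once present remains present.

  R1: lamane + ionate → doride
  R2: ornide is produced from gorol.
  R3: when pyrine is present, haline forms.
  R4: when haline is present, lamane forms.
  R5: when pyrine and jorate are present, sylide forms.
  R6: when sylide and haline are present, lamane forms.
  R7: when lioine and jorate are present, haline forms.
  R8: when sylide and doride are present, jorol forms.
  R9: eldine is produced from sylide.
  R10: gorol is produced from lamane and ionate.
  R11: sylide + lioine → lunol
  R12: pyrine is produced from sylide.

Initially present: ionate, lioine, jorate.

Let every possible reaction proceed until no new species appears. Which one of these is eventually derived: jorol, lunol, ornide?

ornide

lioine and jorate present → haline forms (R7).
haline present → lamane forms (R4).
lamane and ionate present → gorol forms (R10).
gorol present → ornide forms (R2).
lunol would need sylide and lioine (R11), but sylide never forms. jorol would need sylide and doride (R8), but sylide never forms.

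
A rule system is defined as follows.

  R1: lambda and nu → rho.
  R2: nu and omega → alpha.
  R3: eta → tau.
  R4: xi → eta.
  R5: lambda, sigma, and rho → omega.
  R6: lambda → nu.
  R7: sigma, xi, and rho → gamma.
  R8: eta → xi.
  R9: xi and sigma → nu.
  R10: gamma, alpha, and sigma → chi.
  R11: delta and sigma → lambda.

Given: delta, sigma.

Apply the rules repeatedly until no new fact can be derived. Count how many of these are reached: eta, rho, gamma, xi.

1

delta and sigma hold, so lambda follows (R11).
lambda holds, so nu follows (R6).
lambda and nu hold, so rho follows (R1).
eta would need xi (R4), but xi is never established.
rho: reached.
gamma would need sigma, xi, and rho (R7), but xi is never established.
xi would need eta (R8), but eta is never established.
Reached: rho — 1 of the 4.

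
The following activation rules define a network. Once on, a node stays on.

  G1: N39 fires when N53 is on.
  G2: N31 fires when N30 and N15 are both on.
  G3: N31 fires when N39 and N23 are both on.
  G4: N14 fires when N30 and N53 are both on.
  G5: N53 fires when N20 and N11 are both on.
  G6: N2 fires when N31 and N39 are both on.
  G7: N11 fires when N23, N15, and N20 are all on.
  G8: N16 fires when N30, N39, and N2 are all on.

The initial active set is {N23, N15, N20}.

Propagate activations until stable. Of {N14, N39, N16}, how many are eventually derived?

G7: N23, N15, and N20 on → N11 on.
G5: N20 and N11 on → N53 on.
N53 is on, so N39 fires (G1).
N14 would need N30 and N53 (G4), but N30 never turns on.
N39: reached.
N16 would need N30, N39, and N2 (G8), but N30 never turns on.
Reached: N39 — 1 of the 3.

1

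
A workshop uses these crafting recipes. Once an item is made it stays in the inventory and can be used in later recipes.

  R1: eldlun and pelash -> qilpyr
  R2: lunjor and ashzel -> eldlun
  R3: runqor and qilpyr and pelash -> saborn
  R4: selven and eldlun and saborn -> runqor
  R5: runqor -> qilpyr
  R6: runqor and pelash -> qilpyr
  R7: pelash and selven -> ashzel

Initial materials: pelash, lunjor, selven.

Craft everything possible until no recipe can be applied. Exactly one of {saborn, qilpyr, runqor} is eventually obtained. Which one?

Using R7, pelash and selven make ashzel.
Using R2, lunjor and ashzel make eldlun.
Using R1, eldlun and pelash make qilpyr.
saborn would need runqor, qilpyr, and pelash (R3), but runqor is never obtained. runqor would need selven, eldlun, and saborn (R4), but saborn is never obtained.

qilpyr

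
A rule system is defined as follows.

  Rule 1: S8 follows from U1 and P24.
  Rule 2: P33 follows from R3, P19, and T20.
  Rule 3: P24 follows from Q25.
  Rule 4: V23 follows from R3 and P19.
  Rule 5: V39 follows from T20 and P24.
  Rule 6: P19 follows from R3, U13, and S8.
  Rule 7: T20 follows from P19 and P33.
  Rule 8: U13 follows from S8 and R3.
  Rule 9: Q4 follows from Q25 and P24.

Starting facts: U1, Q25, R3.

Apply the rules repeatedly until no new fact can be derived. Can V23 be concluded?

Yes

Q25 holds, so P24 follows (Rule 3).
From U1 and P24, Rule 1 gives S8.
S8 and R3 hold, so U13 follows (Rule 8).
From R3, U13, and S8, Rule 6 gives P19.
From R3 and P19, Rule 4 gives V23.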